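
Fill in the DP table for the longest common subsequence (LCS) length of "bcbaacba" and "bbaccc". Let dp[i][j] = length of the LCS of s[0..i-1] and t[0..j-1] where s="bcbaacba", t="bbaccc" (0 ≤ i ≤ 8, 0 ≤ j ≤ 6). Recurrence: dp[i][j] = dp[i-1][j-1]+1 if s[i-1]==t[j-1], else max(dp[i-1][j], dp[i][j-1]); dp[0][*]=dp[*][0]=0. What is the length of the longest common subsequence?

4

   ''  b  b  a  c  c  c
''  0  0  0  0  0  0  0
 b  0  1  1  1  1  1  1
 c  0  1  1  1  2  2  2
 b  0  1  2  2  2  2  2
 a  0  1  2  3  3  3  3
 a  0  1  2  3  3  3  3
 c  0  1  2  3  4  4  4
 b  0  1  2  3  4  4  4
 a  0  1  2  3  4  4  4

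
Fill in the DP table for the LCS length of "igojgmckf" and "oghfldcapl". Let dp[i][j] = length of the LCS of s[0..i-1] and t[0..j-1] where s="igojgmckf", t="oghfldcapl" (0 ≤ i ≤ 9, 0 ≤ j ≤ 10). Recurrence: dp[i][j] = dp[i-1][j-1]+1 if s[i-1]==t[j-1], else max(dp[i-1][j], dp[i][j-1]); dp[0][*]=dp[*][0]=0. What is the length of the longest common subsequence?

   ''  o  g  h  f  l  d  c  a  p  l
''  0  0  0  0  0  0  0  0  0  0  0
 i  0  0  0  0  0  0  0  0  0  0  0
 g  0  0  1  1  1  1  1  1  1  1  1
 o  0  1  1  1  1  1  1  1  1  1  1
 j  0  1  1  1  1  1  1  1  1  1  1
 g  0  1  2  2  2  2  2  2  2  2  2
 m  0  1  2  2  2  2  2  2  2  2  2
 c  0  1  2  2  2  2  2  3  3  3  3
 k  0  1  2  2  2  2  2  3  3  3  3
 f  0  1  2  2  3  3  3  3  3  3  3

3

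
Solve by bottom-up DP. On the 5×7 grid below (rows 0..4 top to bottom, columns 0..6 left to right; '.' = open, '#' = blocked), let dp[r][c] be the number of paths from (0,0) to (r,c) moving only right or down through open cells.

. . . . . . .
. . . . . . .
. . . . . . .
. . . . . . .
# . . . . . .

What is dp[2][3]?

r\c   0   1   2   3   4   5   6
  0   1   1   1   1   1   1   1
  1   1   2   3   4   5   6   7
  2   1   3   6  10  15  21  28
  3   1   4  10  20  35  56  84
  4   0   4  14  34  69 125 209

10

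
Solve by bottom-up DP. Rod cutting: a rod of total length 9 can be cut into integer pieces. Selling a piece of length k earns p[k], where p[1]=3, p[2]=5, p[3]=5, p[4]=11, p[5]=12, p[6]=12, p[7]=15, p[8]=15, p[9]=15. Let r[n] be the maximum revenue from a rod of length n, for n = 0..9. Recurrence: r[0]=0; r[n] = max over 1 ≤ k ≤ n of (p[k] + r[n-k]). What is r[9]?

27

   n    0    1    2    3    4    5    6    7    8    9
r[n]    0    3    6    9   12   15   18   21   24   27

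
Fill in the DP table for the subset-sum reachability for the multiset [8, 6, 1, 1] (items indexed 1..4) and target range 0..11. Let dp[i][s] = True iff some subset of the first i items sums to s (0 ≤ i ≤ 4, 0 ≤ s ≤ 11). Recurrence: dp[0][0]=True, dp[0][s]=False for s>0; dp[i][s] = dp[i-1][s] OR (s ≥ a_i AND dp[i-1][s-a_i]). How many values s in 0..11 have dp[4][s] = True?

8

i\s   0   1   2   3   4   5   6   7   8   9  10  11
  0   T   F   F   F   F   F   F   F   F   F   F   F
  1   T   F   F   F   F   F   F   F   T   F   F   F
  2   T   F   F   F   F   F   T   F   T   F   F   F
  3   T   T   F   F   F   F   T   T   T   T   F   F
  4   T   T   T   F   F   F   T   T   T   T   T   F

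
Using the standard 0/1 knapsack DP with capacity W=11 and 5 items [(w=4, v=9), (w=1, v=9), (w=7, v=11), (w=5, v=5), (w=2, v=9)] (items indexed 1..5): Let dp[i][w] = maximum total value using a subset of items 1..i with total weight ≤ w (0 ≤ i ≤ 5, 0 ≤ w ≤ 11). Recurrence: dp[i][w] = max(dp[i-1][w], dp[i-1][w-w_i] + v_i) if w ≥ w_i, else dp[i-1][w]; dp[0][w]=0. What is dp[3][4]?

i\w   0   1   2   3   4   5   6   7   8   9  10  11
  0   0   0   0   0   0   0   0   0   0   0   0   0
  1   0   0   0   0   9   9   9   9   9   9   9   9
  2   0   9   9   9   9  18  18  18  18  18  18  18
  3   0   9   9   9   9  18  18  18  20  20  20  20
  4   0   9   9   9   9  18  18  18  20  20  23  23
  5   0   9   9  18  18  18  18  27  27  27  29  29

9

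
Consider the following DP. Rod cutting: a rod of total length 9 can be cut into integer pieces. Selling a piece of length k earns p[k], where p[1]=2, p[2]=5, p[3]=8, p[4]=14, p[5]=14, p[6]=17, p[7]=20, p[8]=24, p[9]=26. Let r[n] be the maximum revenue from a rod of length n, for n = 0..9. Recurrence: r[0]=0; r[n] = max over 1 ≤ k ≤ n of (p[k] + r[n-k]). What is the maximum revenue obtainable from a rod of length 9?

   n    0    1    2    3    4    5    6    7    8    9
r[n]    0    2    5    8   14   16   19   22   28   30

30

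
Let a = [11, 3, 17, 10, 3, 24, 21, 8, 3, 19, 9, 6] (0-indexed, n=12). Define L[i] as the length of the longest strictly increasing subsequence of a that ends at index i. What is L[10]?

3

   i    0    1    2    3    4    5    6    7    8    9   10   11
a[i]   11    3   17   10    3   24   21    8    3   19    9    6
L[i]    1    1    2    2    1    3    3    2    1    3    3    2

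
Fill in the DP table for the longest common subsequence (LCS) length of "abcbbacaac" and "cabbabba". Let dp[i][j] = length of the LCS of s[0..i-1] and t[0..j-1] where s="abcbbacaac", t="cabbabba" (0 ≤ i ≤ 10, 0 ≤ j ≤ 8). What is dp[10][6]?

4

   ''  c  a  b  b  a  b  b  a
''  0  0  0  0  0  0  0  0  0
 a  0  0  1  1  1  1  1  1  1
 b  0  0  1  2  2  2  2  2  2
 c  0  1  1  2  2  2  2  2  2
 b  0  1  1  2  3  3  3  3  3
 b  0  1  1  2  3  3  4  4  4
 a  0  1  2  2  3  4  4  4  5
 c  0  1  2  2  3  4  4  4  5
 a  0  1  2  2  3  4  4  4  5
 a  0  1  2  2  3  4  4  4  5
 c  0  1  2  2  3  4  4  4  5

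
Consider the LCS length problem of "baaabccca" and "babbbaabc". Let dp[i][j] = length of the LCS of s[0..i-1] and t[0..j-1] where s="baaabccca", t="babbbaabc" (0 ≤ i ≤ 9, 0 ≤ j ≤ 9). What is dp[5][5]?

   ''  b  a  b  b  b  a  a  b  c
''  0  0  0  0  0  0  0  0  0  0
 b  0  1  1  1  1  1  1  1  1  1
 a  0  1  2  2  2  2  2  2  2  2
 a  0  1  2  2  2  2  3  3  3  3
 a  0  1  2  2  2  2  3  4  4  4
 b  0  1  2  3  3  3  3  4  5  5
 c  0  1  2  3  3  3  3  4  5  6
 c  0  1  2  3  3  3  3  4  5  6
 c  0  1  2  3  3  3  3  4  5  6
 a  0  1  2  3  3  3  4  4  5  6

3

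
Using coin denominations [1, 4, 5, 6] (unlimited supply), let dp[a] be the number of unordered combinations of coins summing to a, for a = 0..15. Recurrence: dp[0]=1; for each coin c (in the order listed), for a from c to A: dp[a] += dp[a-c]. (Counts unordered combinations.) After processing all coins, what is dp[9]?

6

after  coin     0     1     2     3     4     5     6     7     8     9    10    11    12    13    14    15
          1     1     1     1     1     1     1     1     1     1     1     1     1     1     1     1     1
          4     1     1     1     1     2     2     2     2     3     3     3     3     4     4     4     4
          5     1     1     1     1     2     3     3     3     4     5     6     6     7     8     9    10
          6     1     1     1     1     2     3     4     4     5     6     8     9    11    12    14    16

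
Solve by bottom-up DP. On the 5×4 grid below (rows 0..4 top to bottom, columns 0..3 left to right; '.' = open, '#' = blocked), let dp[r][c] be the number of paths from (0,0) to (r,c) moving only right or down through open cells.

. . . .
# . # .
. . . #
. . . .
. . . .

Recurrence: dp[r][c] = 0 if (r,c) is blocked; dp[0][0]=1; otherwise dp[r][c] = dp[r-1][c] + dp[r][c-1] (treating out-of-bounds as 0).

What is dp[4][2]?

3

r\c   0   1   2   3
  0   1   1   1   1
  1   0   1   0   1
  2   0   1   1   0
  3   0   1   2   2
  4   0   1   3   5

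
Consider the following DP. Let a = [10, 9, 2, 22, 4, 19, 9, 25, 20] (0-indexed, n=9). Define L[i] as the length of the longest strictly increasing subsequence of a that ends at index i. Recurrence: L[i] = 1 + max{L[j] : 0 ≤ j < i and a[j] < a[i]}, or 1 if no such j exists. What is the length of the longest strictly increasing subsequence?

4

   i    0    1    2    3    4    5    6    7    8
a[i]   10    9    2   22    4   19    9   25   20
L[i]    1    1    1    2    2    3    3    4    4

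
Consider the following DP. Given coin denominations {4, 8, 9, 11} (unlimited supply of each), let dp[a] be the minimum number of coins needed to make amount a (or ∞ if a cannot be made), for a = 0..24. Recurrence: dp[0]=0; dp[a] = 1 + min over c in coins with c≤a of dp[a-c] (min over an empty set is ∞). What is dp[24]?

3

 a  0  1  2  3  4  5  6  7  8  9 10 11 12 13 14 15 16 17 18 19 20 21 22 23 24
dp  0  -  -  -  1  -  -  -  1  1  -  1  2  2  -  2  2  2  2  2  2  3  2  3  3
(- denotes ∞ / unreachable)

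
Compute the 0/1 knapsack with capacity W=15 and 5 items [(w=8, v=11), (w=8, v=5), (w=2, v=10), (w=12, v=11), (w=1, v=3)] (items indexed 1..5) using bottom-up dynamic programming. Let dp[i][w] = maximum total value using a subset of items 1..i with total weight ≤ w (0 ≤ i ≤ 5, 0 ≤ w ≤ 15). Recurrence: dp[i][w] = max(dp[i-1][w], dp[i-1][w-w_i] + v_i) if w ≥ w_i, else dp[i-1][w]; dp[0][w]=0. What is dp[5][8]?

13

i\w   0   1   2   3   4   5   6   7   8   9  10  11  12  13  14  15
  0   0   0   0   0   0   0   0   0   0   0   0   0   0   0   0   0
  1   0   0   0   0   0   0   0   0  11  11  11  11  11  11  11  11
  2   0   0   0   0   0   0   0   0  11  11  11  11  11  11  11  11
  3   0   0  10  10  10  10  10  10  11  11  21  21  21  21  21  21
  4   0   0  10  10  10  10  10  10  11  11  21  21  21  21  21  21
  5   0   3  10  13  13  13  13  13  13  14  21  24  24  24  24  24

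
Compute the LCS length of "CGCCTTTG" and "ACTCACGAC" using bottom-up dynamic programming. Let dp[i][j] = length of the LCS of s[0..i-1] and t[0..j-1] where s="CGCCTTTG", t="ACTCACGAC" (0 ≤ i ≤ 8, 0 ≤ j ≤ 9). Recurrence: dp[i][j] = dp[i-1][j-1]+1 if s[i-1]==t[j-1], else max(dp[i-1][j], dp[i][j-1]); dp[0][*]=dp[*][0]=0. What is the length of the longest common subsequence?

   ''  A  C  T  C  A  C  G  A  C
''  0  0  0  0  0  0  0  0  0  0
 C  0  0  1  1  1  1  1  1  1  1
 G  0  0  1  1  1  1  1  2  2  2
 C  0  0  1  1  2  2  2  2  2  3
 C  0  0  1  1  2  2  3  3  3  3
 T  0  0  1  2  2  2  3  3  3  3
 T  0  0  1  2  2  2  3  3  3  3
 T  0  0  1  2  2  2  3  3  3  3
 G  0  0  1  2  2  2  3  4  4  4

4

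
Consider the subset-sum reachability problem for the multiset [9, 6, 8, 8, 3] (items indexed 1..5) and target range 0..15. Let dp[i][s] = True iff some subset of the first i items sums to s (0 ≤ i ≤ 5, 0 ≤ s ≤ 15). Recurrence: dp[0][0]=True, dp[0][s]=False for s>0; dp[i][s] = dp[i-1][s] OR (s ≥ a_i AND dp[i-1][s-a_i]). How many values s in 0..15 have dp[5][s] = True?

9

i\s   0   1   2   3   4   5   6   7   8   9  10  11  12  13  14  15
  0   T   F   F   F   F   F   F   F   F   F   F   F   F   F   F   F
  1   T   F   F   F   F   F   F   F   F   T   F   F   F   F   F   F
  2   T   F   F   F   F   F   T   F   F   T   F   F   F   F   F   T
  3   T   F   F   F   F   F   T   F   T   T   F   F   F   F   T   T
  4   T   F   F   F   F   F   T   F   T   T   F   F   F   F   T   T
  5   T   F   F   T   F   F   T   F   T   T   F   T   T   F   T   T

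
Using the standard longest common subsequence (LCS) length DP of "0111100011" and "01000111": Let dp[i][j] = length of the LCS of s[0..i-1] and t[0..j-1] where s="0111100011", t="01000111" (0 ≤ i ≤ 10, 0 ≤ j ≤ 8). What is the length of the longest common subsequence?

   ''  0  1  0  0  0  1  1  1
''  0  0  0  0  0  0  0  0  0
 0  0  1  1  1  1  1  1  1  1
 1  0  1  2  2  2  2  2  2  2
 1  0  1  2  2  2  2  3  3  3
 1  0  1  2  2  2  2  3  4  4
 1  0  1  2  2  2  2  3  4  5
 0  0  1  2  3  3  3  3  4  5
 0  0  1  2  3  4  4  4  4  5
 0  0  1  2  3  4  5  5  5  5
 1  0  1  2  3  4  5  6  6  6
 1  0  1  2  3  4  5  6  7  7

7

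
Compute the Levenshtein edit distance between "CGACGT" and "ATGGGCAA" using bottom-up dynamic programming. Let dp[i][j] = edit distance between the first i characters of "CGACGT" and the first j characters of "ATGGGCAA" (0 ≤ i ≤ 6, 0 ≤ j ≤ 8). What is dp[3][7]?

   ''  A  T  G  G  G  C  A  A
''  0  1  2  3  4  5  6  7  8
 C  1  1  2  3  4  5  5  6  7
 G  2  2  2  2  3  4  5  6  7
 A  3  2  3  3  3  4  5  5  6
 C  4  3  3  4  4  4  4  5  6
 G  5  4  4  3  4  4  5  5  6
 T  6  5  4  4  4  5  5  6  6

5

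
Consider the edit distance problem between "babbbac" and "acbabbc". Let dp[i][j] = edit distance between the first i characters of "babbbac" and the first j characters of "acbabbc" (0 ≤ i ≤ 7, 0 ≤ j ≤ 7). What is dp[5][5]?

   ''  a  c  b  a  b  b  c
''  0  1  2  3  4  5  6  7
 b  1  1  2  2  3  4  5  6
 a  2  1  2  3  2  3  4  5
 b  3  2  2  2  3  2  3  4
 b  4  3  3  2  3  3  2  3
 b  5  4  4  3  3  3  3  3
 a  6  5  5  4  3  4  4  4
 c  7  6  5  5  4  4  5  4

3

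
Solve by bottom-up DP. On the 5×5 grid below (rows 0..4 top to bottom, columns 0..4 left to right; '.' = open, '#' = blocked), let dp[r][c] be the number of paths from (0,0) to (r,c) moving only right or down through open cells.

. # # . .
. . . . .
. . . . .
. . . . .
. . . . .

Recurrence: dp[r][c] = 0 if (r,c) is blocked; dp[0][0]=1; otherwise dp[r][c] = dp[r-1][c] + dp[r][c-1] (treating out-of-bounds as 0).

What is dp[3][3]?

r\c   0   1   2   3   4
  0   1   0   0   0   0
  1   1   1   1   1   1
  2   1   2   3   4   5
  3   1   3   6  10  15
  4   1   4  10  20  35

10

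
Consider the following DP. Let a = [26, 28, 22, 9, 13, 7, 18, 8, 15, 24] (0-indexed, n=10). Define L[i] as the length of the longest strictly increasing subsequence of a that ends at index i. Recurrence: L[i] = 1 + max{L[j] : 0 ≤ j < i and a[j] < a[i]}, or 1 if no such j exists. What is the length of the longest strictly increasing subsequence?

4

   i    0    1    2    3    4    5    6    7    8    9
a[i]   26   28   22    9   13    7   18    8   15   24
L[i]    1    2    1    1    2    1    3    2    3    4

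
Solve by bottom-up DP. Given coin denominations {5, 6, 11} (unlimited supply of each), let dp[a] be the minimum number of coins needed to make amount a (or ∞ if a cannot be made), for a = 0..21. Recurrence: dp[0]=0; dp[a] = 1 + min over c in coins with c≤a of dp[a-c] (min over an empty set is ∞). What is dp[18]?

3

 a  0  1  2  3  4  5  6  7  8  9 10 11 12 13 14 15 16 17 18 19 20 21
dp  0  -  -  -  -  1  1  -  -  -  2  1  2  -  -  3  2  2  3  -  4  3
(- denotes ∞ / unreachable)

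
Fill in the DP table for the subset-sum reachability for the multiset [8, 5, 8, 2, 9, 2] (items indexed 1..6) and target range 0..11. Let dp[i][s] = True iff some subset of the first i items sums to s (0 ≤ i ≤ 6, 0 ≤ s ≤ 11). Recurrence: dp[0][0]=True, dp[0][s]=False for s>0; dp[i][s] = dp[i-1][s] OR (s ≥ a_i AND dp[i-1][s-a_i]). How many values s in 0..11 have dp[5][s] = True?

8

i\s   0   1   2   3   4   5   6   7   8   9  10  11
  0   T   F   F   F   F   F   F   F   F   F   F   F
  1   T   F   F   F   F   F   F   F   T   F   F   F
  2   T   F   F   F   F   T   F   F   T   F   F   F
  3   T   F   F   F   F   T   F   F   T   F   F   F
  4   T   F   T   F   F   T   F   T   T   F   T   F
  5   T   F   T   F   F   T   F   T   T   T   T   T
  6   T   F   T   F   T   T   F   T   T   T   T   T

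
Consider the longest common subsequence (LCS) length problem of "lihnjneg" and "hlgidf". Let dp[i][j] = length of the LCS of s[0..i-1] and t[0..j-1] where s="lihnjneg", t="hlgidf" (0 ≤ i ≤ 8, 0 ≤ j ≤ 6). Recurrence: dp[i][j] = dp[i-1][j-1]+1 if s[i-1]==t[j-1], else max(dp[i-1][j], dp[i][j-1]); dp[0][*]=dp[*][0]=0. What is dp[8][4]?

   ''  h  l  g  i  d  f
''  0  0  0  0  0  0  0
 l  0  0  1  1  1  1  1
 i  0  0  1  1  2  2  2
 h  0  1  1  1  2  2  2
 n  0  1  1  1  2  2  2
 j  0  1  1  1  2  2  2
 n  0  1  1  1  2  2  2
 e  0  1  1  1  2  2  2
 g  0  1  1  2  2  2  2

2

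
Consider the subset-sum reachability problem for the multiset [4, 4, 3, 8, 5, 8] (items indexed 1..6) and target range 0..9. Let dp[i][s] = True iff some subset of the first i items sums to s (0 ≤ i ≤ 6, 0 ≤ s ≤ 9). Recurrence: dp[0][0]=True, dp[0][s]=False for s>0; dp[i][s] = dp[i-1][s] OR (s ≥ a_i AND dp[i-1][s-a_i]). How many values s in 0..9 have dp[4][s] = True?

i\s   0   1   2   3   4   5   6   7   8   9
  0   T   F   F   F   F   F   F   F   F   F
  1   T   F   F   F   T   F   F   F   F   F
  2   T   F   F   F   T   F   F   F   T   F
  3   T   F   F   T   T   F   F   T   T   F
  4   T   F   F   T   T   F   F   T   T   F
  5   T   F   F   T   T   T   F   T   T   T
  6   T   F   F   T   T   T   F   T   T   T

5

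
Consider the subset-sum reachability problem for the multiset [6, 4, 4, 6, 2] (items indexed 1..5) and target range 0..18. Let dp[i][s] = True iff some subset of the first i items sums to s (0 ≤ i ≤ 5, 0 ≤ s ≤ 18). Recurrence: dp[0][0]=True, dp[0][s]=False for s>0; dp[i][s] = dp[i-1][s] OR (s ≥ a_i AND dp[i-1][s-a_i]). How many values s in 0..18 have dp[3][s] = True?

6

i\s   0   1   2   3   4   5   6   7   8   9  10  11  12  13  14  15  16  17  18
  0   T   F   F   F   F   F   F   F   F   F   F   F   F   F   F   F   F   F   F
  1   T   F   F   F   F   F   T   F   F   F   F   F   F   F   F   F   F   F   F
  2   T   F   F   F   T   F   T   F   F   F   T   F   F   F   F   F   F   F   F
  3   T   F   F   F   T   F   T   F   T   F   T   F   F   F   T   F   F   F   F
  4   T   F   F   F   T   F   T   F   T   F   T   F   T   F   T   F   T   F   F
  5   T   F   T   F   T   F   T   F   T   F   T   F   T   F   T   F   T   F   T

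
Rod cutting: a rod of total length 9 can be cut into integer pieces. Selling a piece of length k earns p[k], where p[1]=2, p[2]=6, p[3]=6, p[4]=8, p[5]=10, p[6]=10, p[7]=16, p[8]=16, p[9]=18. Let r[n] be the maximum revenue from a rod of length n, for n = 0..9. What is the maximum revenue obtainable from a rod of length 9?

   n    0    1    2    3    4    5    6    7    8    9
r[n]    0    2    6    8   12   14   18   20   24   26

26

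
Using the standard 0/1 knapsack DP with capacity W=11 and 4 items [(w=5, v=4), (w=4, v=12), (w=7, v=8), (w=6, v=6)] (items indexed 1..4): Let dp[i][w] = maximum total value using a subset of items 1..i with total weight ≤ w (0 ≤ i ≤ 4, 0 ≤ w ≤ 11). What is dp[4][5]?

12

i\w   0   1   2   3   4   5   6   7   8   9  10  11
  0   0   0   0   0   0   0   0   0   0   0   0   0
  1   0   0   0   0   0   4   4   4   4   4   4   4
  2   0   0   0   0  12  12  12  12  12  16  16  16
  3   0   0   0   0  12  12  12  12  12  16  16  20
  4   0   0   0   0  12  12  12  12  12  16  18  20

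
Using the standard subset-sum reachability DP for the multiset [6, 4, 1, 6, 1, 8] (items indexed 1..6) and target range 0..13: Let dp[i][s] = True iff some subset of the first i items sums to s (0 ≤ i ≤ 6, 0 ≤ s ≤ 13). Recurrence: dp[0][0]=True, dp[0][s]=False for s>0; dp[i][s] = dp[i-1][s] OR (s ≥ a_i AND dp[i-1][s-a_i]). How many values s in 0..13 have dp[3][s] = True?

i\s   0   1   2   3   4   5   6   7   8   9  10  11  12  13
  0   T   F   F   F   F   F   F   F   F   F   F   F   F   F
  1   T   F   F   F   F   F   T   F   F   F   F   F   F   F
  2   T   F   F   F   T   F   T   F   F   F   T   F   F   F
  3   T   T   F   F   T   T   T   T   F   F   T   T   F   F
  4   T   T   F   F   T   T   T   T   F   F   T   T   T   T
  5   T   T   T   F   T   T   T   T   T   F   T   T   T   T
  6   T   T   T   F   T   T   T   T   T   T   T   T   T   T

8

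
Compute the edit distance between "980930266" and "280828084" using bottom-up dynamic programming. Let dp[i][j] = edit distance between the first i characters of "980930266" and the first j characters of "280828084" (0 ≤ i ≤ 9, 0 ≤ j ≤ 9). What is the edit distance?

   ''  2  8  0  8  2  8  0  8  4
''  0  1  2  3  4  5  6  7  8  9
 9  1  1  2  3  4  5  6  7  8  9
 8  2  2  1  2  3  4  5  6  7  8
 0  3  3  2  1  2  3  4  5  6  7
 9  4  4  3  2  2  3  4  5  6  7
 3  5  5  4  3  3  3  4  5  6  7
 0  6  6  5  4  4  4  4  4  5  6
 2  7  6  6  5  5  4  5  5  5  6
 6  8  7  7  6  6  5  5  6  6  6
 6  9  8  8  7  7  6  6  6  7  7

7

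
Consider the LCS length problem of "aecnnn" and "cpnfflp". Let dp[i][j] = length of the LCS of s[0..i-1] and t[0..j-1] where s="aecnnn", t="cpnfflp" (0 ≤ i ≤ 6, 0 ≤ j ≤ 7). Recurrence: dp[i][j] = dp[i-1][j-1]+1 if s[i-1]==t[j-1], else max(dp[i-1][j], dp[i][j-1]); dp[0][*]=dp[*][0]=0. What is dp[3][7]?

1

   ''  c  p  n  f  f  l  p
''  0  0  0  0  0  0  0  0
 a  0  0  0  0  0  0  0  0
 e  0  0  0  0  0  0  0  0
 c  0  1  1  1  1  1  1  1
 n  0  1  1  2  2  2  2  2
 n  0  1  1  2  2  2  2  2
 n  0  1  1  2  2  2  2  2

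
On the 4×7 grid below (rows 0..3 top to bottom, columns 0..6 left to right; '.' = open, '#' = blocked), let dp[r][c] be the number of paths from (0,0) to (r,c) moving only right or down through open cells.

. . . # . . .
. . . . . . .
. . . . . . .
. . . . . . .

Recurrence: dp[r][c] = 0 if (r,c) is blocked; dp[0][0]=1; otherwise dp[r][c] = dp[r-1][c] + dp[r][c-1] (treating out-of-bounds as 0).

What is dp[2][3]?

r\c   0   1   2   3   4   5   6
  0   1   1   1   0   0   0   0
  1   1   2   3   3   3   3   3
  2   1   3   6   9  12  15  18
  3   1   4  10  19  31  46  64

9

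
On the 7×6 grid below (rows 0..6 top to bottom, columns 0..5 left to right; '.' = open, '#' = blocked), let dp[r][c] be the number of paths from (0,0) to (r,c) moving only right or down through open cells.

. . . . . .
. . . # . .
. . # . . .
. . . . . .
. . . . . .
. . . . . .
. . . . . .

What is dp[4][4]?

18

r\c   0   1   2   3   4   5
  0   1   1   1   1   1   1
  1   1   2   3   0   1   2
  2   1   3   0   0   1   3
  3   1   4   4   4   5   8
  4   1   5   9  13  18  26
  5   1   6  15  28  46  72
  6   1   7  22  50  96 168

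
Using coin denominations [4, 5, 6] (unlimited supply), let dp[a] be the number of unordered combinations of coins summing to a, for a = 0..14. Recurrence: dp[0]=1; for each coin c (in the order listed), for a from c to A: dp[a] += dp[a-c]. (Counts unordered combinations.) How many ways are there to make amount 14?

after  coin     0     1     2     3     4     5     6     7     8     9    10    11    12    13    14
          4     1     0     0     0     1     0     0     0     1     0     0     0     1     0     0
          5     1     0     0     0     1     1     0     0     1     1     1     0     1     1     1
          6     1     0     0     0     1     1     1     0     1     1     2     1     2     1     2

2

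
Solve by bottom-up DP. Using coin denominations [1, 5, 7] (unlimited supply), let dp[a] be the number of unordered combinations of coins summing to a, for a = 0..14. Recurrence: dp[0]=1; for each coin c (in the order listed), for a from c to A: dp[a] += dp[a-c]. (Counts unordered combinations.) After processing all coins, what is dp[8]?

after  coin     0     1     2     3     4     5     6     7     8     9    10    11    12    13    14
          1     1     1     1     1     1     1     1     1     1     1     1     1     1     1     1
          5     1     1     1     1     1     2     2     2     2     2     3     3     3     3     3
          7     1     1     1     1     1     2     2     3     3     3     4     4     5     5     6

3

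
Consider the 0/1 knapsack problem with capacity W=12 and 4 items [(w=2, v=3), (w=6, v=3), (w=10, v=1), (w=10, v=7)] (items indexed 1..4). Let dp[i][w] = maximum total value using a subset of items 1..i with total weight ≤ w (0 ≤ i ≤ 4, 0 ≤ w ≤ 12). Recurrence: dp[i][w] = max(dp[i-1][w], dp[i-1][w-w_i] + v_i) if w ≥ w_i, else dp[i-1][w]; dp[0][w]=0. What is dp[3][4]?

i\w   0   1   2   3   4   5   6   7   8   9  10  11  12
  0   0   0   0   0   0   0   0   0   0   0   0   0   0
  1   0   0   3   3   3   3   3   3   3   3   3   3   3
  2   0   0   3   3   3   3   3   3   6   6   6   6   6
  3   0   0   3   3   3   3   3   3   6   6   6   6   6
  4   0   0   3   3   3   3   3   3   6   6   7   7  10

3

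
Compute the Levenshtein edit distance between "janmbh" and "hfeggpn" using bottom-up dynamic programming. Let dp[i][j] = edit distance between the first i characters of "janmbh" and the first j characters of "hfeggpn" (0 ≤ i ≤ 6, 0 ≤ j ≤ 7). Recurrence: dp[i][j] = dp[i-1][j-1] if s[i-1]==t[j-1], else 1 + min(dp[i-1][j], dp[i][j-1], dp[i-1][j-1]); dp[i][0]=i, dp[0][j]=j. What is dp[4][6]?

6

   ''  h  f  e  g  g  p  n
''  0  1  2  3  4  5  6  7
 j  1  1  2  3  4  5  6  7
 a  2  2  2  3  4  5  6  7
 n  3  3  3  3  4  5  6  6
 m  4  4  4  4  4  5  6  7
 b  5  5  5  5  5  5  6  7
 h  6  5  6  6  6  6  6  7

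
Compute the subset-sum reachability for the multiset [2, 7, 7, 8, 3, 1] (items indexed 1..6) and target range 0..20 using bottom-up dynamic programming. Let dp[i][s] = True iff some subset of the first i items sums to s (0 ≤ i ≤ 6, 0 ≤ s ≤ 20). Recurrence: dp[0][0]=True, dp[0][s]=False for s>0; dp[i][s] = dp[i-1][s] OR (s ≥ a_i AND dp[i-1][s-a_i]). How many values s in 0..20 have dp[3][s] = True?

i\s   0   1   2   3   4   5   6   7   8   9  10  11  12  13  14  15  16  17  18  19  20
  0   T   F   F   F   F   F   F   F   F   F   F   F   F   F   F   F   F   F   F   F   F
  1   T   F   T   F   F   F   F   F   F   F   F   F   F   F   F   F   F   F   F   F   F
  2   T   F   T   F   F   F   F   T   F   T   F   F   F   F   F   F   F   F   F   F   F
  3   T   F   T   F   F   F   F   T   F   T   F   F   F   F   T   F   T   F   F   F   F
  4   T   F   T   F   F   F   F   T   T   T   T   F   F   F   T   T   T   T   F   F   F
  5   T   F   T   T   F   T   F   T   T   T   T   T   T   T   T   T   T   T   T   T   T
  6   T   T   T   T   T   T   T   T   T   T   T   T   T   T   T   T   T   T   T   T   T

6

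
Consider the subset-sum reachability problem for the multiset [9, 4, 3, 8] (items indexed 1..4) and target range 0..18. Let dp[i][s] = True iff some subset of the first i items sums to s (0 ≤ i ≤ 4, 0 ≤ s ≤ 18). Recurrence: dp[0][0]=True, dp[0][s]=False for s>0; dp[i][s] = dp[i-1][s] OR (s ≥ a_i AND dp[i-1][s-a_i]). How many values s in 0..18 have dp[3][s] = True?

8

i\s   0   1   2   3   4   5   6   7   8   9  10  11  12  13  14  15  16  17  18
  0   T   F   F   F   F   F   F   F   F   F   F   F   F   F   F   F   F   F   F
  1   T   F   F   F   F   F   F   F   F   T   F   F   F   F   F   F   F   F   F
  2   T   F   F   F   T   F   F   F   F   T   F   F   F   T   F   F   F   F   F
  3   T   F   F   T   T   F   F   T   F   T   F   F   T   T   F   F   T   F   F
  4   T   F   F   T   T   F   F   T   T   T   F   T   T   T   F   T   T   T   F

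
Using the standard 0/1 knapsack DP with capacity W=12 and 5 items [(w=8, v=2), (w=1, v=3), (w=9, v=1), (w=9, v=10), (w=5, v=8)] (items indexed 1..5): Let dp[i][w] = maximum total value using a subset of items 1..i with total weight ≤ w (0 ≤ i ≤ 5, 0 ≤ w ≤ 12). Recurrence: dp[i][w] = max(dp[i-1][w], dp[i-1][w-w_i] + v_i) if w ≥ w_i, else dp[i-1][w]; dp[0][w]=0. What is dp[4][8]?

3

i\w   0   1   2   3   4   5   6   7   8   9  10  11  12
  0   0   0   0   0   0   0   0   0   0   0   0   0   0
  1   0   0   0   0   0   0   0   0   2   2   2   2   2
  2   0   3   3   3   3   3   3   3   3   5   5   5   5
  3   0   3   3   3   3   3   3   3   3   5   5   5   5
  4   0   3   3   3   3   3   3   3   3  10  13  13  13
  5   0   3   3   3   3   8  11  11  11  11  13  13  13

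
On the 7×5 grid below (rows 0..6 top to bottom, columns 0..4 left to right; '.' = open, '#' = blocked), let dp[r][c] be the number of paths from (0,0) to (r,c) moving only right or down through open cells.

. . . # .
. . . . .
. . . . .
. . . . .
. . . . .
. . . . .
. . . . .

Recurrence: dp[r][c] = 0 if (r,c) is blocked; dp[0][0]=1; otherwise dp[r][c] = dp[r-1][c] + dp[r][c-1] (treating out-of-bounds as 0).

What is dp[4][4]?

r\c   0   1   2   3   4
  0   1   1   1   0   0
  1   1   2   3   3   3
  2   1   3   6   9  12
  3   1   4  10  19  31
  4   1   5  15  34  65
  5   1   6  21  55 120
  6   1   7  28  83 203

65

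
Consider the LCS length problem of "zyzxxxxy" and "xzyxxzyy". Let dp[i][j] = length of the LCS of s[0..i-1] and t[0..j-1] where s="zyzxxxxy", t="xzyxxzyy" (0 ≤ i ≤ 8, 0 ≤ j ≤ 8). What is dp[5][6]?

   ''  x  z  y  x  x  z  y  y
''  0  0  0  0  0  0  0  0  0
 z  0  0  1  1  1  1  1  1  1
 y  0  0  1  2  2  2  2  2  2
 z  0  0  1  2  2  2  3  3  3
 x  0  1  1  2  3  3  3  3  3
 x  0  1  1  2  3  4  4  4  4
 x  0  1  1  2  3  4  4  4  4
 x  0  1  1  2  3  4  4  4  4
 y  0  1  1  2  3  4  4  5  5

4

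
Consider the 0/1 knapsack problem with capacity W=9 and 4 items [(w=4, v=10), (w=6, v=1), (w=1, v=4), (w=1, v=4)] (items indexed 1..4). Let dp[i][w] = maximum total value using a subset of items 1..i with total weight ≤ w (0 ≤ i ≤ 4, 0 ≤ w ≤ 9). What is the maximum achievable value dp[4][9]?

18

i\w   0   1   2   3   4   5   6   7   8   9
  0   0   0   0   0   0   0   0   0   0   0
  1   0   0   0   0  10  10  10  10  10  10
  2   0   0   0   0  10  10  10  10  10  10
  3   0   4   4   4  10  14  14  14  14  14
  4   0   4   8   8  10  14  18  18  18  18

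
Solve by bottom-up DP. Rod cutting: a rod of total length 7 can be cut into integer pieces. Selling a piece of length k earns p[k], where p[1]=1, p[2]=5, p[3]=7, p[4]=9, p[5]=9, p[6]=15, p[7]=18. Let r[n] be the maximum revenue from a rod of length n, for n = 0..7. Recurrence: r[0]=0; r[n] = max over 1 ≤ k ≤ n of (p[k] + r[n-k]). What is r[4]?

10

   n    0    1    2    3    4    5    6    7
r[n]    0    1    5    7   10   12   15   18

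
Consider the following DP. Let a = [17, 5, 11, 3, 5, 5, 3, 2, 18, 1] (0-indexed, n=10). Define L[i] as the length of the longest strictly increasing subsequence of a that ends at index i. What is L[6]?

1

   i    0    1    2    3    4    5    6    7    8    9
a[i]   17    5   11    3    5    5    3    2   18    1
L[i]    1    1    2    1    2    2    1    1    3    1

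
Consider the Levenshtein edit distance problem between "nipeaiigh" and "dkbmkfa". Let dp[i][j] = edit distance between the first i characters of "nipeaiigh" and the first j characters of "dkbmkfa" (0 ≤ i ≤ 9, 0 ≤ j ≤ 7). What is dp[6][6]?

   ''  d  k  b  m  k  f  a
''  0  1  2  3  4  5  6  7
 n  1  1  2  3  4  5  6  7
 i  2  2  2  3  4  5  6  7
 p  3  3  3  3  4  5  6  7
 e  4  4  4  4  4  5  6  7
 a  5  5  5  5  5  5  6  6
 i  6  6  6  6  6  6  6  7
 i  7  7  7  7  7  7  7  7
 g  8  8  8  8  8  8  8  8
 h  9  9  9  9  9  9  9  9

6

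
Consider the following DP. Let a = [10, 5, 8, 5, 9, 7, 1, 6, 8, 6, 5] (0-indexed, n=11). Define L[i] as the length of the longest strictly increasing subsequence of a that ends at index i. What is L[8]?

3

   i    0    1    2    3    4    5    6    7    8    9   10
a[i]   10    5    8    5    9    7    1    6    8    6    5
L[i]    1    1    2    1    3    2    1    2    3    2    2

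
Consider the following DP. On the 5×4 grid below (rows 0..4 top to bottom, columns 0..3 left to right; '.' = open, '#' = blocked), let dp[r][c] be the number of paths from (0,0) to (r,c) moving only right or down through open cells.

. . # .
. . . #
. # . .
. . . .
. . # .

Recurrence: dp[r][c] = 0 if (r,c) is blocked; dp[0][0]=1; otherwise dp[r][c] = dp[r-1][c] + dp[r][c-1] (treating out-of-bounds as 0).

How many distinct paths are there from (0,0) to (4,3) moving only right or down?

5

r\c   0   1   2   3
  0   1   1   0   0
  1   1   2   2   0
  2   1   0   2   2
  3   1   1   3   5
  4   1   2   0   5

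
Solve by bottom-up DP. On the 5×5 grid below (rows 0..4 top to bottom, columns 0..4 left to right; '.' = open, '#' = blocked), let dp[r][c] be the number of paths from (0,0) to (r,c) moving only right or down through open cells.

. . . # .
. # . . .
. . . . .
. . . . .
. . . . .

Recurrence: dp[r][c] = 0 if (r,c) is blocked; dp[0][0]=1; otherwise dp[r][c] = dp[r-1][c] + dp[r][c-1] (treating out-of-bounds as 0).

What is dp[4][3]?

14

r\c   0   1   2   3   4
  0   1   1   1   0   0
  1   1   0   1   1   1
  2   1   1   2   3   4
  3   1   2   4   7  11
  4   1   3   7  14  25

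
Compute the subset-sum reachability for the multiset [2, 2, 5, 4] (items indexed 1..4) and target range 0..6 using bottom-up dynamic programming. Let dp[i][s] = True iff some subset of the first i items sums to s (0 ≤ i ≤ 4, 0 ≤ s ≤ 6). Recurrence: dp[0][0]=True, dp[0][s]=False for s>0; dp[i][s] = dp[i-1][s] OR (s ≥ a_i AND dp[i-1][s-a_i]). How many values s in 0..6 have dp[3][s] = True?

i\s   0   1   2   3   4   5   6
  0   T   F   F   F   F   F   F
  1   T   F   T   F   F   F   F
  2   T   F   T   F   T   F   F
  3   T   F   T   F   T   T   F
  4   T   F   T   F   T   T   T

4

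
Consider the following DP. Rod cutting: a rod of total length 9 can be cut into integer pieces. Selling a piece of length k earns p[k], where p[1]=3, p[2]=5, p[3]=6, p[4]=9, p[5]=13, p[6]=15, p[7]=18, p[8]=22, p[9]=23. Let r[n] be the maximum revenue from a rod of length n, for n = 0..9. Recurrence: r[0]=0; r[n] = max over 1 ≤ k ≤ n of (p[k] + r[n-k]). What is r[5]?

15

   n    0    1    2    3    4    5    6    7    8    9
r[n]    0    3    6    9   12   15   18   21   24   27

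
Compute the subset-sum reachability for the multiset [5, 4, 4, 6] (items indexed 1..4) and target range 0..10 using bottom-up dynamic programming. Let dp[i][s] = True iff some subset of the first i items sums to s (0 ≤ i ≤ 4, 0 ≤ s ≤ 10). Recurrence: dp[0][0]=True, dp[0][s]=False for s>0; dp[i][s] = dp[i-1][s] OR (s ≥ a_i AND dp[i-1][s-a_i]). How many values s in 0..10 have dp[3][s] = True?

5

i\s   0   1   2   3   4   5   6   7   8   9  10
  0   T   F   F   F   F   F   F   F   F   F   F
  1   T   F   F   F   F   T   F   F   F   F   F
  2   T   F   F   F   T   T   F   F   F   T   F
  3   T   F   F   F   T   T   F   F   T   T   F
  4   T   F   F   F   T   T   T   F   T   T   T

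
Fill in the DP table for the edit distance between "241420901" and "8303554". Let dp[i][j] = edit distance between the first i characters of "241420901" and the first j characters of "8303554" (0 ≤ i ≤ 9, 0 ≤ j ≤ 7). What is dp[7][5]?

   ''  8  3  0  3  5  5  4
''  0  1  2  3  4  5  6  7
 2  1  1  2  3  4  5  6  7
 4  2  2  2  3  4  5  6  6
 1  3  3  3  3  4  5  6  7
 4  4  4  4  4  4  5  6  6
 2  5  5  5  5  5  5  6  7
 0  6  6  6  5  6  6  6  7
 9  7  7  7  6  6  7  7  7
 0  8  8  8  7  7  7  8  8
 1  9  9  9  8  8  8  8  9

7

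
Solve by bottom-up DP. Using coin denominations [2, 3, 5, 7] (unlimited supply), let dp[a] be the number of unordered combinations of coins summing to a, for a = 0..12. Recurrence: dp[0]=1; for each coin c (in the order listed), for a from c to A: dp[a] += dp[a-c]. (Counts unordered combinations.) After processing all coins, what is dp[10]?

5

after  coin     0     1     2     3     4     5     6     7     8     9    10    11    12
          2     1     0     1     0     1     0     1     0     1     0     1     0     1
          3     1     0     1     1     1     1     2     1     2     2     2     2     3
          5     1     0     1     1     1     2     2     2     3     3     4     4     5
          7     1     0     1     1     1     2     2     3     3     4     5     5     7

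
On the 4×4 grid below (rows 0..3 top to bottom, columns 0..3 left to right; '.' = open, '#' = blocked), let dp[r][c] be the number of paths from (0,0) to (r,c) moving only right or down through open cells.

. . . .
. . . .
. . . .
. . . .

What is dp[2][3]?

10

r\c   0   1   2   3
  0   1   1   1   1
  1   1   2   3   4
  2   1   3   6  10
  3   1   4  10  20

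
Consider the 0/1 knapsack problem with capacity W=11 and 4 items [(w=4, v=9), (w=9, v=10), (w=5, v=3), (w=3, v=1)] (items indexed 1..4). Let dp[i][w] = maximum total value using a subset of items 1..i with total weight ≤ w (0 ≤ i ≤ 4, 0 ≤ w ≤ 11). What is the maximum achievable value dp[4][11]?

12

i\w   0   1   2   3   4   5   6   7   8   9  10  11
  0   0   0   0   0   0   0   0   0   0   0   0   0
  1   0   0   0   0   9   9   9   9   9   9   9   9
  2   0   0   0   0   9   9   9   9   9  10  10  10
  3   0   0   0   0   9   9   9   9   9  12  12  12
  4   0   0   0   1   9   9   9  10  10  12  12  12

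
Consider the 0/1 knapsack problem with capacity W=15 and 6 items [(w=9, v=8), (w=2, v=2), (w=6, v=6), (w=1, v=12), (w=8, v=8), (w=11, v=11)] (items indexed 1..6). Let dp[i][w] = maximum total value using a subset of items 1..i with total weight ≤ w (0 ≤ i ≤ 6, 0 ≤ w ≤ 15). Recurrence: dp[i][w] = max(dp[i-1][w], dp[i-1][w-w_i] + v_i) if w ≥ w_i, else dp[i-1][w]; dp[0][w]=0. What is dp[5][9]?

20

i\w   0   1   2   3   4   5   6   7   8   9  10  11  12  13  14  15
  0   0   0   0   0   0   0   0   0   0   0   0   0   0   0   0   0
  1   0   0   0   0   0   0   0   0   0   8   8   8   8   8   8   8
  2   0   0   2   2   2   2   2   2   2   8   8  10  10  10  10  10
  3   0   0   2   2   2   2   6   6   8   8   8  10  10  10  10  14
  4   0  12  12  14  14  14  14  18  18  20  20  20  22  22  22  22
  5   0  12  12  14  14  14  14  18  18  20  20  22  22  22  22  26
  6   0  12  12  14  14  14  14  18  18  20  20  22  23  23  25  26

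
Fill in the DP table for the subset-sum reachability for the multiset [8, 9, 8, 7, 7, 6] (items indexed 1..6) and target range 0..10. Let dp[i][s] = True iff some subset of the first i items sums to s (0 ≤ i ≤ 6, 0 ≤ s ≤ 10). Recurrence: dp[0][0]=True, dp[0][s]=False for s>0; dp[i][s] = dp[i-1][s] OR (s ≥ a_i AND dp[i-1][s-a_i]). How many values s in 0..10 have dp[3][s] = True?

i\s   0   1   2   3   4   5   6   7   8   9  10
  0   T   F   F   F   F   F   F   F   F   F   F
  1   T   F   F   F   F   F   F   F   T   F   F
  2   T   F   F   F   F   F   F   F   T   T   F
  3   T   F   F   F   F   F   F   F   T   T   F
  4   T   F   F   F   F   F   F   T   T   T   F
  5   T   F   F   F   F   F   F   T   T   T   F
  6   T   F   F   F   F   F   T   T   T   T   F

3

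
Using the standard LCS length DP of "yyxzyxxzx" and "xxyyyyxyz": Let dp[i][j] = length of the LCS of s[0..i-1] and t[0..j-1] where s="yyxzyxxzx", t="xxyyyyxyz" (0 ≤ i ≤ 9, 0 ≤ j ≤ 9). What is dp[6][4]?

2

   ''  x  x  y  y  y  y  x  y  z
''  0  0  0  0  0  0  0  0  0  0
 y  0  0  0  1  1  1  1  1  1  1
 y  0  0  0  1  2  2  2  2  2  2
 x  0  1  1  1  2  2  2  3  3  3
 z  0  1  1  1  2  2  2  3  3  4
 y  0  1  1  2  2  3  3  3  4  4
 x  0  1  2  2  2  3  3  4  4  4
 x  0  1  2  2  2  3  3  4  4  4
 z  0  1  2  2  2  3  3  4  4  5
 x  0  1  2  2  2  3  3  4  4  5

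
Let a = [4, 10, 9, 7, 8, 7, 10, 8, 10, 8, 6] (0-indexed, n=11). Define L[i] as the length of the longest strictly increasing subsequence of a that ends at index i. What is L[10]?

2

   i    0    1    2    3    4    5    6    7    8    9   10
a[i]    4   10    9    7    8    7   10    8   10    8    6
L[i]    1    2    2    2    3    2    4    3    4    3    2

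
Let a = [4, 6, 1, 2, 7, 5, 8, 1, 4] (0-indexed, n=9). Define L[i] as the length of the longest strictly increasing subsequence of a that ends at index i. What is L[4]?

   i    0    1    2    3    4    5    6    7    8
a[i]    4    6    1    2    7    5    8    1    4
L[i]    1    2    1    2    3    3    4    1    3

3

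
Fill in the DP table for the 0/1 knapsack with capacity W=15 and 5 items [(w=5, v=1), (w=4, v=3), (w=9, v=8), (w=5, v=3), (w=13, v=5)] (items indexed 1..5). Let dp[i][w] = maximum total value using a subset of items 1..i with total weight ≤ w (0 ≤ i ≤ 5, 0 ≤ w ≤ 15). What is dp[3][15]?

i\w   0   1   2   3   4   5   6   7   8   9  10  11  12  13  14  15
  0   0   0   0   0   0   0   0   0   0   0   0   0   0   0   0   0
  1   0   0   0   0   0   1   1   1   1   1   1   1   1   1   1   1
  2   0   0   0   0   3   3   3   3   3   4   4   4   4   4   4   4
  3   0   0   0   0   3   3   3   3   3   8   8   8   8  11  11  11
  4   0   0   0   0   3   3   3   3   3   8   8   8   8  11  11  11
  5   0   0   0   0   3   3   3   3   3   8   8   8   8  11  11  11

11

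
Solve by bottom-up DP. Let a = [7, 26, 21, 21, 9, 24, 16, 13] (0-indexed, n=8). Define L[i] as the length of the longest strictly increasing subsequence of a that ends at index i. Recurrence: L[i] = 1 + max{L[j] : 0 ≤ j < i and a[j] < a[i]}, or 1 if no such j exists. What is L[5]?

3

   i    0    1    2    3    4    5    6    7
a[i]    7   26   21   21    9   24   16   13
L[i]    1    2    2    2    2    3    3    3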